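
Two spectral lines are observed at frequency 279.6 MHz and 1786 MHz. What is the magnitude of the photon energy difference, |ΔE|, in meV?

Using E = hf: E₁ = 1.8526e-25 J, E₂ = 1.1834e-24 J.
|ΔE| = |1.8526e-25 − 1.1834e-24| = 9.98e-25 J = 6.23e-3 meV.

6.23e-3 meV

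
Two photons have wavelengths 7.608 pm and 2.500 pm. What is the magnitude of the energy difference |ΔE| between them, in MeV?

Using E = hc/λ: E₁ = 2.6110·10^-14 J, E₂ = 7.9458·10^-14 J.
|ΔE| = |2.6110·10^-14 − 7.9458·10^-14| = 5.33·10^-14 J = 0.333 MeV.

0.333 MeV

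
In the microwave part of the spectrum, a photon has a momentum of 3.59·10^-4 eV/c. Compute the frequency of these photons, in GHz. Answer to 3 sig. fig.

86.8 GHz

First convert: p = 3.59·10^-4 eV/c = 1.9186·10^-31 kg·m/s.
Since f = pc/h for a photon, f = 8.681·10^10 Hz.
Converting to GHz: f = 86.81 GHz ≈ 86.8 GHz.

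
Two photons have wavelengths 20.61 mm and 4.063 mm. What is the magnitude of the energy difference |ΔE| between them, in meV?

Using E = hc/λ: E₁ = 9.6383·10^-24 J, E₂ = 4.8891·10^-23 J.
|ΔE| = |9.6383·10^-24 − 4.8891·10^-23| = 3.93·10^-23 J = 0.245 meV.

0.245 meV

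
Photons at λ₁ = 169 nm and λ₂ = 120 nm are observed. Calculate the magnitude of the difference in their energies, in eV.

3.00 eV

Using E = hc/λ: E₁ = 1.175e-18 J, E₂ = 1.655e-18 J.
|ΔE| = |1.175e-18 − 1.655e-18| = 4.80e-19 J = 3.00 eV.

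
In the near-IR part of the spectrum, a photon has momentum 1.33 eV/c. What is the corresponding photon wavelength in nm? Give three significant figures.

932 nm

Take h = 6.62607015e-34 J·s, c = 2.99792458e8 m/s, 1 eV = 1.602176634e-19 J.
In SI units: p = 1.33 eV/c = 7.1079e-28 kg·m/s.
For a photon λ = h/p, so λ = 9.322e-7 m.
Converting to nm: λ = 932.2 nm ≈ 932 nm.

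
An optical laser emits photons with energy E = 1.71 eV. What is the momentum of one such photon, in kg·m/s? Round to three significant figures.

9.14e-28 kg·m/s

(c = 2.99792458e8 m/s, 1 eV = 1.602176634e-19 J.)
First convert: E = 1.71 eV = 2.7397e-19 J.
Apply p = E/c: p = 9.139e-28 kg·m/s.
So p ≈ 9.14e-28 kg·m/s.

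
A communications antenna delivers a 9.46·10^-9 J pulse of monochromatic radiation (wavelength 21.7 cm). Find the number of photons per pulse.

1.03·10^16 photons

Per-photon energy: E = 9.154·10^-25 J (from wavelength = 21.7 cm).
N = E_total / E_photon = 9.46·10^-9 J / 9.154·10^-25 J = 1.03·10^16.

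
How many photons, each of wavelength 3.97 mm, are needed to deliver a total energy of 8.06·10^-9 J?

Per-photon energy: E = 5.004·10^-23 J (from wavelength = 3.97 mm).
N = E_total / E_photon = 8.06·10^-9 J / 5.004·10^-23 J = 1.61·10^14.

1.61·10^14 photons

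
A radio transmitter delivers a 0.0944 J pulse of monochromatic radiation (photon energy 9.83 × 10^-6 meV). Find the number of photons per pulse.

5.99 × 10^25 photons

Per-photon energy: E = 1.575 × 10^-27 J (from energy = 9.83 × 10^-6 meV).
N = E_total / E_photon = 0.0944 J / 1.575 × 10^-27 J = 5.99 × 10^25.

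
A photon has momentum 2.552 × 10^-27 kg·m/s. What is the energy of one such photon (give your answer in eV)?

4.78 eV

Use c = 2.99792458 × 10^8 m/s, 1 eV = 1.602176634 × 10^-19 J.
For a photon E = pc, so E = 7.651 × 10^-19 J.
Converting to eV: E = 4.775 eV ≈ 4.78 eV.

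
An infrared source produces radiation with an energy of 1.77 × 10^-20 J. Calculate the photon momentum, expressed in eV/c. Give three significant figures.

0.110 eV/c

(c = 2.99792458 × 10^8 m/s, 1 eV = 1.602176634 × 10^-19 J.)
The photon relation is p = E/c, giving p = 5.904 × 10^-29 kg·m/s.
Converting to eV/c: p = 0.1105 eV/c ≈ 0.110 eV/c.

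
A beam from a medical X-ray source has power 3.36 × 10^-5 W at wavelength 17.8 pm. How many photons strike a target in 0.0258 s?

7.77 × 10^7 photons

Total energy: E_total = P·t = 3.36 × 10^-5 × 0.0258 = 8.669 × 10^-7 J.
Per-photon energy: E = 1.116 × 10^-14 J.
N = E_total / E_photon = 7.77 × 10^7.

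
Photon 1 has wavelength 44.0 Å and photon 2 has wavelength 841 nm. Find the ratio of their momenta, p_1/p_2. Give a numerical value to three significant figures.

p_1 = 1.506e-25 kg·m/s (from wavelength = 44.0 Å, via p = h/λ).
p_2 = 7.879e-28 kg·m/s (from wavelength = 841 nm, via p = h/λ).
Ratio = 1.506e-25 / 7.879e-28 = 191.

191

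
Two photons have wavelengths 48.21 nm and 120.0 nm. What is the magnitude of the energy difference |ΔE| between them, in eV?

Using E = hc/λ: E₁ = 4.1204e-18 J, E₂ = 1.6554e-18 J.
|ΔE| = |4.1204e-18 − 1.6554e-18| = 2.47e-18 J = 15.4 eV.

15.4 eV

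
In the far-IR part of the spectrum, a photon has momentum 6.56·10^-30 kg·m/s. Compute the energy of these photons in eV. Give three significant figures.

0.0123 eV

Apply E = pc: E = 1.967·10^-21 J.
Converting to eV: E = 0.01227 eV ≈ 0.0123 eV.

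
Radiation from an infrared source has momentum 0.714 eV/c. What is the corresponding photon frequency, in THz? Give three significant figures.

Use h = 6.62607015 × 10^-34 J·s, c = 2.99792458 × 10^8 m/s, 1 eV = 1.602176634 × 10^-19 J.
Convert to SI: p = 0.714 eV/c = 3.8158 × 10^-28 kg·m/s.
For a photon f = pc/h, so f = 1.726 × 10^14 Hz.
Converting to THz: f = 172.6 THz ≈ 173 THz.

173 THz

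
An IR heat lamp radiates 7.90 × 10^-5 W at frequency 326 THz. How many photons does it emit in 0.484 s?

Total energy: E_total = P·t = 7.90 × 10^-5 × 0.484 = 3.824 × 10^-5 J.
Per-photon energy: E = 2.160 × 10^-19 J.
N = E_total / E_photon = 1.77 × 10^14.

1.77 × 10^14 photons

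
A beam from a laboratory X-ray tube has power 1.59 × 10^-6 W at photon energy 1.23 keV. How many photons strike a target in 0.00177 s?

Total energy: E_total = P·t = 1.59 × 10^-6 × 0.00177 = 2.814 × 10^-9 J.
Per-photon energy: E = 1.971 × 10^-16 J.
N = E_total / E_photon = 1.43 × 10^7.

1.43 × 10^7 photons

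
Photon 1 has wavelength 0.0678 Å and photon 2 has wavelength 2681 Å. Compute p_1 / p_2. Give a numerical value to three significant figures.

p_1 = 9.773e-23 kg·m/s (from wavelength = 0.0678 Å, via p = h/λ).
p_2 = 2.471e-27 kg·m/s (from wavelength = 2681 Å, via p = h/λ).
Ratio = 9.773e-23 / 2.471e-27 = 3.95e4.

3.95e4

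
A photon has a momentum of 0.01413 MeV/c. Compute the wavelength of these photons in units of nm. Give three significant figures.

0.0877 nm

Use h = 6.62607015e-34 J·s, c = 2.99792458e8 m/s, 1 eV = 1.602176634e-19 J.
Convert to SI: p = 0.01413 MeV/c = 7.5515e-24 kg·m/s.
Since λ = h/p for a photon, λ = 8.775e-11 m.
Converting to nm: λ = 0.08775 nm ≈ 0.0877 nm.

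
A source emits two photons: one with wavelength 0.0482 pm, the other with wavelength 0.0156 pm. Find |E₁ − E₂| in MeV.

Using E = hc/λ: E₁ = 4.121e-12 J, E₂ = 1.273e-11 J.
|ΔE| = |4.121e-12 − 1.273e-11| = 8.61e-12 J = 53.8 MeV.

53.8 MeV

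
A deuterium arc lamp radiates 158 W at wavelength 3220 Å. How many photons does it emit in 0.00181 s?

4.64e17 photons

Total energy: E_total = P·t = 158 × 0.00181 = 0.2860 J.
Per-photon energy: E = 6.169e-19 J.
N = E_total / E_photon = 4.64e17.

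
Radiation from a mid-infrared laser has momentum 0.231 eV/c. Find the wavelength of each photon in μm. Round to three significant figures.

5.37 μm

First convert: p = 0.231 eV/c = 1.2345e-28 kg·m/s.
The photon relation is λ = h/p, giving λ = 5.367e-6 m.
Converting to μm: λ = 5.367 μm ≈ 5.37 μm.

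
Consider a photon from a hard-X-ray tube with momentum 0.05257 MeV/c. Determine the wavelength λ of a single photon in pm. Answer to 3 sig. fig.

In SI units: p = 0.05257 MeV/c = 2.8095e-23 kg·m/s.
The photon relation is λ = h/p, giving λ = 2.358e-11 m.
Converting to pm: λ = 23.58 pm ≈ 23.6 pm.

23.6 pm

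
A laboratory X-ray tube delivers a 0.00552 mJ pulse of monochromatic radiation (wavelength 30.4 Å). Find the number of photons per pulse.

8.45·10^10 photons

Per-photon energy: E = 6.534·10^-17 J (from wavelength = 30.4 Å).
N = E_total / E_photon = 5.52·10^-6 J / 6.534·10^-17 J = 8.45·10^10.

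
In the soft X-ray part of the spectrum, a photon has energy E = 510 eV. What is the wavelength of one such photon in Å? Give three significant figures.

24.3 Å

First convert: E = 510 eV = 8.1711e-17 J.
Since λ = hc/E for a photon, λ = 2.431e-9 m.
Converting to Å: λ = 24.31 Å ≈ 24.3 Å.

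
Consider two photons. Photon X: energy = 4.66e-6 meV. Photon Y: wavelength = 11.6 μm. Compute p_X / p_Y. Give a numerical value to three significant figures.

4.36e-8

p_X = 2.490e-36 kg·m/s (from energy = 4.66e-6 meV, via p = E/c).
p_Y = 5.712e-29 kg·m/s (from wavelength = 11.6 μm, via p = h/λ).
Ratio = 2.490e-36 / 5.712e-29 = 4.36e-8.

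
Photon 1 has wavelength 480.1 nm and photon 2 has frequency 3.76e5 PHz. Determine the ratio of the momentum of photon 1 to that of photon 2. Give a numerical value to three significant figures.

1.66e-6

p_1 = 1.380e-27 kg·m/s (from wavelength = 480.1 nm, via p = h/λ).
p_2 = 8.310e-22 kg·m/s (from frequency = 3.76e5 PHz, via p = hf/c).
Ratio = 1.380e-27 / 8.310e-22 = 1.66e-6.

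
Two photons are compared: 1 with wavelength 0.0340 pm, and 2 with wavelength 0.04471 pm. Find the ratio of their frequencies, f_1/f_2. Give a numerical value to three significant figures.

1.32

f_1 = 8.817·10^21 Hz (from wavelength = 0.0340 pm, via f = c/λ).
f_2 = 6.705·10^21 Hz (from wavelength = 0.04471 pm, via f = c/λ).
Ratio = 8.817·10^21 / 6.705·10^21 = 1.32.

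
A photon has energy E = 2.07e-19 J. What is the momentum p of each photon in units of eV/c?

Since p = E/c for a photon, p = 6.905e-28 kg·m/s.
Converting to eV/c: p = 1.292 eV/c ≈ 1.29 eV/c.

1.29 eV/c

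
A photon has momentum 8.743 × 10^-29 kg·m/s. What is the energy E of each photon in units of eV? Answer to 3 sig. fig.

0.164 eV

(c = 2.99792458 × 10^8 m/s, 1 eV = 1.602176634 × 10^-19 J.)
Since E = pc for a photon, E = 2.621 × 10^-20 J.
Converting to eV: E = 0.1636 eV ≈ 0.164 eV.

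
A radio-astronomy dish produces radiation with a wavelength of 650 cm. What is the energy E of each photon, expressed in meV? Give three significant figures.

1.91·10^-4 meV

Take h = 6.62607015·10^-34 J·s, c = 2.99792458·10^8 m/s, 1 eV = 1.602176634·10^-19 J.
First convert: λ = 650 cm = 6.5 m.
The photon relation is E = hc/λ, giving E = 3.056·10^-26 J.
Converting to meV: E = 1.907·10^-4 meV ≈ 1.91·10^-4 meV.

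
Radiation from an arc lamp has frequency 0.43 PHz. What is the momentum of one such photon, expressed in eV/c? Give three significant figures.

1.78 eV/c

(h = 6.62607015 × 10^-34 J·s, c = 2.99792458 × 10^8 m/s, 1 eV = 1.602176634 × 10^-19 J.)
First convert: f = 0.43 PHz = 4.3 × 10^14 Hz.
The photon relation is p = hf/c, giving p = 9.504 × 10^-28 kg·m/s.
Converting to eV/c: p = 1.778 eV/c ≈ 1.78 eV/c.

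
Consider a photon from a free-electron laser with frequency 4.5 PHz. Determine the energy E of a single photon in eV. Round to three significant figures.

18.6 eV

(h = 6.62607015e-34 J·s, 1 eV = 1.602176634e-19 J.)
First convert: f = 4.5 PHz = 4.5e15 Hz.
Apply E = hf: E = 2.982e-18 J.
Converting to eV: E = 18.61 eV ≈ 18.6 eV.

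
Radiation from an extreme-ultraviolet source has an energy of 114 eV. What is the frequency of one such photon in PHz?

27.6 PHz

First convert: E = 114 eV = 1.8265 × 10^-17 J.
Apply f = E/h: f = 2.757 × 10^16 Hz.
Converting to PHz: f = 27.57 PHz ≈ 27.6 PHz.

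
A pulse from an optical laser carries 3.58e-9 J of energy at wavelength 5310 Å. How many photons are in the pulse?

Per-photon energy: E = 3.741e-19 J (from wavelength = 5310 Å).
N = E_total / E_photon = 3.58e-9 J / 3.741e-19 J = 9.57e9.

9.57e9 photons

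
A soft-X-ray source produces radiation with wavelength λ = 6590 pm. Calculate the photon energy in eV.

188 eV

Use h = 6.62607015 × 10^-34 J·s, c = 2.99792458 × 10^8 m/s, 1 eV = 1.602176634 × 10^-19 J.
Convert to SI: λ = 6590 pm = 6.59 × 10^-9 m.
The photon relation is E = hc/λ, giving E = 3.014 × 10^-17 J.
Converting to eV: E = 188.1 eV ≈ 188 eV.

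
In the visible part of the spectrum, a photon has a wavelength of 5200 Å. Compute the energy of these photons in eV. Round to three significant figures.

2.38 eV

First convert: λ = 5200 Å = 5.2e-7 m.
Since E = hc/λ for a photon, E = 3.820e-19 J.
Converting to eV: E = 2.384 eV ≈ 2.38 eV.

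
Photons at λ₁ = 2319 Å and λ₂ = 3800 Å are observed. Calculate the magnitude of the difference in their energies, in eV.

Using E = hc/λ: E₁ = 8.5660·10^-19 J, E₂ = 5.2275·10^-19 J.
|ΔE| = |8.5660·10^-19 − 5.2275·10^-19| = 3.34·10^-19 J = 2.08 eV.

2.08 eV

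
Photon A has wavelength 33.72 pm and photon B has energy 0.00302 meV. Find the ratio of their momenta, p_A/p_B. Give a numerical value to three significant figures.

1.22e10

p_A = 1.965e-23 kg·m/s (from wavelength = 33.72 pm, via p = h/λ).
p_B = 1.614e-33 kg·m/s (from energy = 0.00302 meV, via p = E/c).
Ratio = 1.965e-23 / 1.614e-33 = 1.22e10.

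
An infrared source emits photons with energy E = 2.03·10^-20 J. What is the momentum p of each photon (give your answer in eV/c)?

0.127 eV/c

For a photon p = E/c, so p = 6.771·10^-29 kg·m/s.
Converting to eV/c: p = 0.1267 eV/c ≈ 0.127 eV/c.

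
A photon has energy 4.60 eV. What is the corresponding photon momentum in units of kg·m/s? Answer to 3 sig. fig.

Use c = 2.99792458e8 m/s, 1 eV = 1.602176634e-19 J.
Convert to SI: E = 4.60 eV = 7.3700e-19 J.
The photon relation is p = E/c, giving p = 2.458e-27 kg·m/s.
So p ≈ 2.46e-27 kg·m/s.

2.46e-27 kg·m/s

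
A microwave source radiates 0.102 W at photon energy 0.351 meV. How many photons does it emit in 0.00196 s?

Total energy: E_total = P·t = 0.102 × 0.00196 = 1.999 × 10^-4 J.
Per-photon energy: E = 5.624 × 10^-23 J.
N = E_total / E_photon = 3.55 × 10^18.

3.55 × 10^18 photons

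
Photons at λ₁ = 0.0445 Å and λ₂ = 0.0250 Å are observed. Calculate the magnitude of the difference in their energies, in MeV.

Using E = hc/λ: E₁ = 4.464 × 10^-14 J, E₂ = 7.946 × 10^-14 J.
|ΔE| = |4.464 × 10^-14 − 7.946 × 10^-14| = 3.48 × 10^-14 J = 0.217 MeV.

0.217 MeV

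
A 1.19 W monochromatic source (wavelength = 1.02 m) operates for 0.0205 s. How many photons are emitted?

1.25·10^23 photons

Total energy: E_total = P·t = 1.19 × 0.0205 = 0.02440 J.
Per-photon energy: E = 1.947·10^-25 J.
N = E_total / E_photon = 1.25·10^23.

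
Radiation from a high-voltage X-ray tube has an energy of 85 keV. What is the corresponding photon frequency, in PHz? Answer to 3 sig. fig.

2.06 × 10^4 PHz

First convert: E = 85 keV = 1.3619 × 10^-14 J.
Since f = E/h for a photon, f = 2.055 × 10^19 Hz.
Converting to PHz: f = 20550 PHz ≈ 2.06 × 10^4 PHz.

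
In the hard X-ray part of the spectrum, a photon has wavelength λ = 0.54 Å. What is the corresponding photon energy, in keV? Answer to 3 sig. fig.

Take h = 6.62607015·10^-34 J·s, c = 2.99792458·10^8 m/s, 1 eV = 1.602176634·10^-19 J.
In SI units: λ = 0.54 Å = 5.4·10^-11 m.
The photon relation is E = hc/λ, giving E = 3.679·10^-15 J.
Converting to keV: E = 22.96 keV ≈ 23.0 keV.

23.0 keV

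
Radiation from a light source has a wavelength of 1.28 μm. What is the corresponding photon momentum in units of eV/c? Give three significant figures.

0.969 eV/c

(h = 6.62607015 × 10^-34 J·s, c = 2.99792458 × 10^8 m/s, 1 eV = 1.602176634 × 10^-19 J.)
In SI units: λ = 1.28 μm = 1.28 × 10^-6 m.
Since p = h/λ for a photon, p = 5.177 × 10^-28 kg·m/s.
Converting to eV/c: p = 0.9686 eV/c ≈ 0.969 eV/c.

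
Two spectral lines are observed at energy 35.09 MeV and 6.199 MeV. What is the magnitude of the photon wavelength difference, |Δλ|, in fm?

165 fm

Using λ = hc/E: λ₁ = 3.5333·10^-14 m, λ₂ = 2.0001·10^-13 m.
|Δλ| = |3.5333·10^-14 − 2.0001·10^-13| = 1.65·10^-13 m = 165 fm.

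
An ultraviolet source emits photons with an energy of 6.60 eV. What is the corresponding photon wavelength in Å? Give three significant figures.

1880 Å

First convert: E = 6.60 eV = 1.0574e-18 J.
For a photon λ = hc/E, so λ = 1.879e-7 m.
Converting to Å: λ = 1879 Å ≈ 1880 Å.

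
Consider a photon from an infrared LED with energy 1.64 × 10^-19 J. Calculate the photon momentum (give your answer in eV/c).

(c = 2.99792458 × 10^8 m/s, 1 eV = 1.602176634 × 10^-19 J.)
Apply p = E/c: p = 5.470 × 10^-28 kg·m/s.
Converting to eV/c: p = 1.024 eV/c ≈ 1.02 eV/c.

1.02 eV/c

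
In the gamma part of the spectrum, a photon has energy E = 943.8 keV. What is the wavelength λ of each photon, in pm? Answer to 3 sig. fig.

1.31 pm

Convert to SI: E = 943.8 keV = 1.5121e-13 J.
The photon relation is λ = hc/E, giving λ = 1.314e-12 m.
Converting to pm: λ = 1.314 pm ≈ 1.31 pm.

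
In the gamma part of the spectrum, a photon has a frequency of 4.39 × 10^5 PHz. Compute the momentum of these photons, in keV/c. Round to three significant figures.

1820 keV/c

Take h = 6.62607015 × 10^-34 J·s, c = 2.99792458 × 10^8 m/s, 1 eV = 1.602176634 × 10^-19 J.
First convert: f = 4.39 × 10^5 PHz = 4.39 × 10^20 Hz.
The photon relation is p = hf/c, giving p = 9.703 × 10^-22 kg·m/s.
Converting to keV/c: p = 1816 keV/c ≈ 1820 keV/c.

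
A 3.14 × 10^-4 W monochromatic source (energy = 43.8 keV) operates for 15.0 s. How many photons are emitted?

6.71 × 10^11 photons

Total energy: E_total = P·t = 3.14 × 10^-4 × 15.0 = 0.004710 J.
Per-photon energy: E = 7.018 × 10^-15 J.
N = E_total / E_photon = 6.71 × 10^11.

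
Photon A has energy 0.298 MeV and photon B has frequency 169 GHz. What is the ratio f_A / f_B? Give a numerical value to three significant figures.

4.26e8

f_A = 7.206e19 Hz (from energy = 0.298 MeV, via f = E/h).
f_B = 1.690e11 Hz (from frequency = 169 GHz, via f given directly).
Ratio = 7.206e19 / 1.690e11 = 4.26e8.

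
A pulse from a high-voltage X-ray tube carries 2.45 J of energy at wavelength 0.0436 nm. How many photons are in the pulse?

5.38 × 10^14 photons

Per-photon energy: E = 4.556 × 10^-15 J (from wavelength = 0.0436 nm).
N = E_total / E_photon = 2.45 J / 4.556 × 10^-15 J = 5.38 × 10^14.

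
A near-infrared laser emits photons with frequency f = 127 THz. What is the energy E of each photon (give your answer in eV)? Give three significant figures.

0.525 eV

Use h = 6.62607015 × 10^-34 J·s, 1 eV = 1.602176634 × 10^-19 J.
First convert: f = 127 THz = 1.27 × 10^14 Hz.
For a photon E = hf, so E = 8.415 × 10^-20 J.
Converting to eV: E = 0.5252 eV ≈ 0.525 eV.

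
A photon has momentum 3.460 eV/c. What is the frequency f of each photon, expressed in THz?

837 THz

Use h = 6.62607015·10^-34 J·s, c = 2.99792458·10^8 m/s, 1 eV = 1.602176634·10^-19 J.
In SI units: p = 3.460 eV/c = 1.8491·10^-27 kg·m/s.
Since f = pc/h for a photon, f = 8.366·10^14 Hz.
Converting to THz: f = 836.6 THz ≈ 837 THz.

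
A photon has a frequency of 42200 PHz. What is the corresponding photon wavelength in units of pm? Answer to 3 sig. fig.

First convert: f = 42200 PHz = 4.22e19 Hz.
For a photon λ = c/f, so λ = 7.104e-12 m.
Converting to pm: λ = 7.104 pm ≈ 7.10 pm.

7.10 pm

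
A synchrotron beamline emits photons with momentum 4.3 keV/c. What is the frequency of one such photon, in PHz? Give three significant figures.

1040 PHz

In SI units: p = 4.3 keV/c = 2.2980·10^-24 kg·m/s.
The photon relation is f = pc/h, giving f = 1.040·10^18 Hz.
Converting to PHz: f = 1040 PHz ≈ 1040 PHz.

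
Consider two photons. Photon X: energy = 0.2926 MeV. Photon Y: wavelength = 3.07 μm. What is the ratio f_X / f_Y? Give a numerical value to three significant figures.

7.25e5

f_X = 7.075e19 Hz (from energy = 0.2926 MeV, via f = E/h).
f_Y = 9.765e13 Hz (from wavelength = 3.07 μm, via f = c/λ).
Ratio = 7.075e19 / 9.765e13 = 7.25e5.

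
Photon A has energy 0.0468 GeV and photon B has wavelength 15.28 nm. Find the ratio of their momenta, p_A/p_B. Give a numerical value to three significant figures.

p_A = 2.501e-20 kg·m/s (from energy = 0.0468 GeV, via p = E/c).
p_B = 4.336e-26 kg·m/s (from wavelength = 15.28 nm, via p = h/λ).
Ratio = 2.501e-20 / 4.336e-26 = 5.77e5.

5.77e5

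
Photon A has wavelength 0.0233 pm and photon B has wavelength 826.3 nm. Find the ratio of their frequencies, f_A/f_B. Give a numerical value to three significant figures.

3.55e7

f_A = 1.287e22 Hz (from wavelength = 0.0233 pm, via f = c/λ).
f_B = 3.628e14 Hz (from wavelength = 826.3 nm, via f = c/λ).
Ratio = 1.287e22 / 3.628e14 = 3.55e7.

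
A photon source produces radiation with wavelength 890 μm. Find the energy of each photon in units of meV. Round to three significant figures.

Use h = 6.62607015e-34 J·s, c = 2.99792458e8 m/s, 1 eV = 1.602176634e-19 J.
First convert: λ = 890 μm = 8.90e-4 m.
For a photon E = hc/λ, so E = 2.232e-22 J.
Converting to meV: E = 1.393 meV ≈ 1.39 meV.

1.39 meV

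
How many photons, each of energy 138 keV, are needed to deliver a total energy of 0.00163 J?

Per-photon energy: E = 2.211e-14 J (from energy = 138 keV).
N = E_total / E_photon = 0.00163 J / 2.211e-14 J = 7.37e10.

7.37e10 photons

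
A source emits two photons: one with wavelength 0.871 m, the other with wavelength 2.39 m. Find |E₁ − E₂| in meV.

Using E = hc/λ: E₁ = 2.281 × 10^-25 J, E₂ = 8.311 × 10^-26 J.
|ΔE| = |2.281 × 10^-25 − 8.311 × 10^-26| = 1.45 × 10^-25 J = 9.05 × 10^-4 meV.

9.05 × 10^-4 meV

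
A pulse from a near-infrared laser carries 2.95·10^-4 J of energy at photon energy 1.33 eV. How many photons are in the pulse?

Per-photon energy: E = 2.131·10^-19 J (from energy = 1.33 eV).
N = E_total / E_photon = 2.95·10^-4 J / 2.131·10^-19 J = 1.38·10^15.

1.38·10^15 photons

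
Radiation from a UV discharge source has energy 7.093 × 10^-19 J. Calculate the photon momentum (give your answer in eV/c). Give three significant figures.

The photon relation is p = E/c, giving p = 2.366 × 10^-27 kg·m/s.
Converting to eV/c: p = 4.427 eV/c ≈ 4.43 eV/c.

4.43 eV/c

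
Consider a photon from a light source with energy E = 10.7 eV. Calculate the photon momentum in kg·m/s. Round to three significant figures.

5.72·10^-27 kg·m/s

Take c = 2.99792458·10^8 m/s, 1 eV = 1.602176634·10^-19 J.
First convert: E = 10.7 eV = 1.7143·10^-18 J.
The photon relation is p = E/c, giving p = 5.718·10^-27 kg·m/s.
So p ≈ 5.72·10^-27 kg·m/s.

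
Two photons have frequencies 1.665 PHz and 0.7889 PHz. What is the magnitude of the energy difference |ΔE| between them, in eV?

3.62 eV

Using E = hf: E₁ = 1.1032 × 10^-18 J, E₂ = 5.2273 × 10^-19 J.
|ΔE| = |1.1032 × 10^-18 − 5.2273 × 10^-19| = 5.81 × 10^-19 J = 3.62 eV.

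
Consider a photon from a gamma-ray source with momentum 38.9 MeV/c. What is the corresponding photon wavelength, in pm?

0.0319 pm

In SI units: p = 38.9 MeV/c = 2.0789e-20 kg·m/s.
Apply λ = h/p: λ = 3.187e-14 m.
Converting to pm: λ = 0.03187 pm ≈ 0.0319 pm.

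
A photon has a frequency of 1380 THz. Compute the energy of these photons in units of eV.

Take h = 6.62607015e-34 J·s, 1 eV = 1.602176634e-19 J.
In SI units: f = 1380 THz = 1.38e15 Hz.
For a photon E = hf, so E = 9.144e-19 J.
Converting to eV: E = 5.707 eV ≈ 5.71 eV.

5.71 eV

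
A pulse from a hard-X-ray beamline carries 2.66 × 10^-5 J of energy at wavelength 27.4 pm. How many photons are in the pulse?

Per-photon energy: E = 7.250 × 10^-15 J (from wavelength = 27.4 pm).
N = E_total / E_photon = 2.66 × 10^-5 J / 7.250 × 10^-15 J = 3.67 × 10^9.

3.67 × 10^9 photons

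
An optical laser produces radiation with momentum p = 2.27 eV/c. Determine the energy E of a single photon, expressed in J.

3.64·10^-19 J

Use c = 2.99792458·10^8 m/s, 1 eV = 1.602176634·10^-19 J.
Convert to SI: p = 2.27 eV/c = 1.2132·10^-27 kg·m/s.
Apply E = pc: E = 3.637·10^-19 J.
So E ≈ 3.64·10^-19 J.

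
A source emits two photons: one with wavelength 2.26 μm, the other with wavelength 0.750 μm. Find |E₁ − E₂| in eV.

Using E = hc/λ: E₁ = 8.790 × 10^-20 J, E₂ = 2.649 × 10^-19 J.
|ΔE| = |8.790 × 10^-20 − 2.649 × 10^-19| = 1.77 × 10^-19 J = 1.10 eV.

1.10 eV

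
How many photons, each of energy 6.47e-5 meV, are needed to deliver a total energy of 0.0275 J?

2.65e24 photons

Per-photon energy: E = 1.037e-26 J (from energy = 6.47e-5 meV).
N = E_total / E_photon = 0.0275 J / 1.037e-26 J = 2.65e24.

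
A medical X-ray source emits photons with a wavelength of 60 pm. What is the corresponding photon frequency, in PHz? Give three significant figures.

5000 PHz

Take c = 2.99792458 × 10^8 m/s.
Convert to SI: λ = 60 pm = 6.0 × 10^-11 m.
Since f = c/λ for a photon, f = 4.997 × 10^18 Hz.
Converting to PHz: f = 4997 PHz ≈ 5000 PHz.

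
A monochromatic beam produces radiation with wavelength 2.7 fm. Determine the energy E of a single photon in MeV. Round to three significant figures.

459 MeV

Use h = 6.62607015e-34 J·s, c = 2.99792458e8 m/s, 1 eV = 1.602176634e-19 J.
Convert to SI: λ = 2.7 fm = 2.7e-15 m.
The photon relation is E = hc/λ, giving E = 7.357e-11 J.
Converting to MeV: E = 459.2 MeV ≈ 459 MeV.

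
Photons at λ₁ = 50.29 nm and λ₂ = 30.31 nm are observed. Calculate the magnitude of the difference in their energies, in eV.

16.3 eV

Using E = hc/λ: E₁ = 3.9500e-18 J, E₂ = 6.5538e-18 J.
|ΔE| = |3.9500e-18 − 6.5538e-18| = 2.60e-18 J = 16.3 eV.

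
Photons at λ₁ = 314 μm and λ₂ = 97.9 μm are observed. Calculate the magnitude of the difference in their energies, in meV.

8.72 meV

Using E = hc/λ: E₁ = 6.326e-22 J, E₂ = 2.029e-21 J.
|ΔE| = |6.326e-22 − 2.029e-21| = 1.40e-21 J = 8.72 meV.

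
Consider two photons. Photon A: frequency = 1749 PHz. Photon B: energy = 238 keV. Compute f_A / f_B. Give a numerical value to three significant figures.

f_A = 1.749 × 10^18 Hz (from frequency = 1749 PHz, via f given directly).
f_B = 5.755 × 10^19 Hz (from energy = 238 keV, via f = E/h).
Ratio = 1.749 × 10^18 / 5.755 × 10^19 = 0.0304.

0.0304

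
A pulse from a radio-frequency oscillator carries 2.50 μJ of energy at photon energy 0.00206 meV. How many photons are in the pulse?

Per-photon energy: E = 3.300 × 10^-25 J (from energy = 0.00206 meV).
N = E_total / E_photon = 2.50 × 10^-6 J / 3.300 × 10^-25 J = 7.57 × 10^18.

7.57 × 10^18 photons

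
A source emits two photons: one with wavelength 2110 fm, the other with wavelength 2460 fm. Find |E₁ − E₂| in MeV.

Using E = hc/λ: E₁ = 9.414e-14 J, E₂ = 8.075e-14 J.
|ΔE| = |9.414e-14 − 8.075e-14| = 1.34e-14 J = 0.0836 MeV.

0.0836 MeV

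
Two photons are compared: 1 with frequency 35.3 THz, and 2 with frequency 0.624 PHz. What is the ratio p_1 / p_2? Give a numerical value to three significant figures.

0.0566

p_1 = 7.802 × 10^-29 kg·m/s (from frequency = 35.3 THz, via p = hf/c).
p_2 = 1.379 × 10^-27 kg·m/s (from frequency = 0.624 PHz, via p = hf/c).
Ratio = 7.802 × 10^-29 / 1.379 × 10^-27 = 0.0566.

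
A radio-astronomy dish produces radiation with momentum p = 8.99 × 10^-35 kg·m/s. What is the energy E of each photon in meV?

1.68 × 10^-4 meV

Take c = 2.99792458 × 10^8 m/s, 1 eV = 1.602176634 × 10^-19 J.
The photon relation is E = pc, giving E = 2.695 × 10^-26 J.
Converting to meV: E = 1.682 × 10^-4 meV ≈ 1.68 × 10^-4 meV.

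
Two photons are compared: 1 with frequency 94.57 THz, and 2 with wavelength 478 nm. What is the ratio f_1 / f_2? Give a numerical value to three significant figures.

f_1 = 9.457 × 10^13 Hz (from frequency = 94.57 THz, via f given directly).
f_2 = 6.272 × 10^14 Hz (from wavelength = 478 nm, via f = c/λ).
Ratio = 9.457 × 10^13 / 6.272 × 10^14 = 0.151.

0.151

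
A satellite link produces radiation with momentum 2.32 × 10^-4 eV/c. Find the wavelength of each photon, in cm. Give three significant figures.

Convert to SI: p = 2.32 × 10^-4 eV/c = 1.2399 × 10^-31 kg·m/s.
For a photon λ = h/p, so λ = 0.005344 m.
Converting to cm: λ = 0.5344 cm ≈ 0.534 cm.

0.534 cm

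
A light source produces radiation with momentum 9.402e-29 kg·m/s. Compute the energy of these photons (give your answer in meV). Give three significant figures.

176 meV

(c = 2.99792458e8 m/s, 1 eV = 1.602176634e-19 J.)
For a photon E = pc, so E = 2.819e-20 J.
Converting to meV: E = 175.9 meV ≈ 176 meV.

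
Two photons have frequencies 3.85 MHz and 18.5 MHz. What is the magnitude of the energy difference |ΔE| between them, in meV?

6.06e-5 meV

Using E = hf: E₁ = 2.551e-27 J, E₂ = 1.226e-26 J.
|ΔE| = |2.551e-27 − 1.226e-26| = 9.71e-27 J = 6.06e-5 meV.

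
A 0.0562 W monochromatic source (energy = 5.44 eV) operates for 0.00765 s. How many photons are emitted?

Total energy: E_total = P·t = 0.0562 × 0.00765 = 4.299e-4 J.
Per-photon energy: E = 8.716e-19 J.
N = E_total / E_photon = 4.93e14.

4.93e14 photons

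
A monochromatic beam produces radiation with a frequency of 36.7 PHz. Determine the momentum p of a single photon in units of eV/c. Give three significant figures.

152 eV/c

First convert: f = 36.7 PHz = 3.67e16 Hz.
The photon relation is p = hf/c, giving p = 8.112e-26 kg·m/s.
Converting to eV/c: p = 151.8 eV/c ≈ 152 eV/c.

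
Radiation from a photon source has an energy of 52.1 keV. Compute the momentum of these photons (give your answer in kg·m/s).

2.78e-23 kg·m/s

Convert to SI: E = 52.1 keV = 8.3473e-15 J.
For a photon p = E/c, so p = 2.784e-23 kg·m/s.
So p ≈ 2.78e-23 kg·m/s.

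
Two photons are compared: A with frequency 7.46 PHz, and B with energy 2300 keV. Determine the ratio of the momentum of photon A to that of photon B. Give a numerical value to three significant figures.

1.34e-5

p_A = 1.649e-26 kg·m/s (from frequency = 7.46 PHz, via p = hf/c).
p_B = 1.229e-21 kg·m/s (from energy = 2300 keV, via p = E/c).
Ratio = 1.649e-26 / 1.229e-21 = 1.34e-5.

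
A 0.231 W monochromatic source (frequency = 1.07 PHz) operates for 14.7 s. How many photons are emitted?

4.79·10^18 photons

Total energy: E_total = P·t = 0.231 × 14.7 = 3.396 J.
Per-photon energy: E = 7.090·10^-19 J.
N = E_total / E_photon = 4.79·10^18.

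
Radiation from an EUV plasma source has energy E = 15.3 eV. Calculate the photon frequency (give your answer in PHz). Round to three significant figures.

First convert: E = 15.3 eV = 2.4513 × 10^-18 J.
For a photon f = E/h, so f = 3.700 × 10^15 Hz.
Converting to PHz: f = 3.700 PHz ≈ 3.70 PHz.

3.70 PHz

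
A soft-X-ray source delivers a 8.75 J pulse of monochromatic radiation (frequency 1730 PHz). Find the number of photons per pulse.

7.63e15 photons

Per-photon energy: E = 1.146e-15 J (from frequency = 1730 PHz).
N = E_total / E_photon = 8.75 J / 1.146e-15 J = 7.63e15.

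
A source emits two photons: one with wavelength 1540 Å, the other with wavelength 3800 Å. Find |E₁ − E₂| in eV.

Using E = hc/λ: E₁ = 1.290 × 10^-18 J, E₂ = 5.227 × 10^-19 J.
|ΔE| = |1.290 × 10^-18 − 5.227 × 10^-19| = 7.67 × 10^-19 J = 4.79 eV.

4.79 eV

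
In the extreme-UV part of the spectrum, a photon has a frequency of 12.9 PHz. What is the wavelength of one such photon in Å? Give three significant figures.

232 Å

(c = 2.99792458e8 m/s.)
In SI units: f = 12.9 PHz = 1.29e16 Hz.
Apply λ = c/f: λ = 2.324e-8 m.
Converting to Å: λ = 232.4 Å ≈ 232 Å.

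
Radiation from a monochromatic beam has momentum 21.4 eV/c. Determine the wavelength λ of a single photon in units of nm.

Convert to SI: p = 21.4 eV/c = 1.1437 × 10^-26 kg·m/s.
Since λ = h/p for a photon, λ = 5.794 × 10^-8 m.
Converting to nm: λ = 57.94 nm ≈ 57.9 nm.

57.9 nm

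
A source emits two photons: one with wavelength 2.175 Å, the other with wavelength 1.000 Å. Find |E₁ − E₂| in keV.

6.70 keV

Using E = hc/λ: E₁ = 9.1331 × 10^-16 J, E₂ = 1.9864 × 10^-15 J.
|ΔE| = |9.1331 × 10^-16 − 1.9864 × 10^-15| = 1.07 × 10^-15 J = 6.70 keV.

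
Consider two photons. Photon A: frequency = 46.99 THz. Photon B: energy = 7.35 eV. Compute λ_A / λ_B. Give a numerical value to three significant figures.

λ_A = 6.380e-6 m (from frequency = 46.99 THz, via λ = c/f).
λ_B = 1.687e-7 m (from energy = 7.35 eV, via λ = hc/E).
Ratio = 6.380e-6 / 1.687e-7 = 37.8.

37.8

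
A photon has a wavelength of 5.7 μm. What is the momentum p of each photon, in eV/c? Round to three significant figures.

0.218 eV/c

Use h = 6.62607015e-34 J·s, c = 2.99792458e8 m/s, 1 eV = 1.602176634e-19 J.
Convert to SI: λ = 5.7 μm = 5.7e-6 m.
For a photon p = h/λ, so p = 1.162e-28 kg·m/s.
Converting to eV/c: p = 0.2175 eV/c ≈ 0.218 eV/c.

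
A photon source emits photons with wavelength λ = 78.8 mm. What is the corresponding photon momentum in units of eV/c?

Take h = 6.62607015·10^-34 J·s, c = 2.99792458·10^8 m/s, 1 eV = 1.602176634·10^-19 J.
First convert: λ = 78.8 mm = 0.0788 m.
For a photon p = h/λ, so p = 8.409·10^-33 kg·m/s.
Converting to eV/c: p = 1.573·10^-5 eV/c ≈ 1.57·10^-5 eV/c.

1.57·10^-5 eV/c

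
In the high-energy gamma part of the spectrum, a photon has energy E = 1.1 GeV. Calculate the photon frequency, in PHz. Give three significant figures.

Convert to SI: E = 1.1 GeV = 1.7624 × 10^-10 J.
Apply f = E/h: f = 2.660 × 10^23 Hz.
Converting to PHz: f = 2.660 × 10^8 PHz ≈ 2.66 × 10^8 PHz.

2.66 × 10^8 PHz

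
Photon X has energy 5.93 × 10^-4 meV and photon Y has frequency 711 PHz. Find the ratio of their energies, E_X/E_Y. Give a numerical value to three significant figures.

2.02 × 10^-10

E_X = 9.501 × 10^-26 J (from energy = 5.93 × 10^-4 meV, via E given directly).
E_Y = 4.711 × 10^-16 J (from frequency = 711 PHz, via E = hf).
Ratio = 9.501 × 10^-26 / 4.711 × 10^-16 = 2.02 × 10^-10.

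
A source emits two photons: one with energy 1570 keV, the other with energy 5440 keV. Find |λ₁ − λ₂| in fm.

562 fm

Using λ = hc/E: λ₁ = 7.897 × 10^-13 m, λ₂ = 2.279 × 10^-13 m.
|Δλ| = |7.897 × 10^-13 − 2.279 × 10^-13| = 5.62 × 10^-13 m = 562 fm.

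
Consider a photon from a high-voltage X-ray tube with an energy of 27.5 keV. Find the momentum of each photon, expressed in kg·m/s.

1.47e-23 kg·m/s

Use c = 2.99792458e8 m/s, 1 eV = 1.602176634e-19 J.
First convert: E = 27.5 keV = 4.4060e-15 J.
For a photon p = E/c, so p = 1.470e-23 kg·m/s.
So p ≈ 1.47e-23 kg·m/s.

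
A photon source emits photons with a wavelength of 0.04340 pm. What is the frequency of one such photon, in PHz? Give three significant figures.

First convert: λ = 0.04340 pm = 4.340 × 10^-14 m.
For a photon f = c/λ, so f = 6.908 × 10^21 Hz.
Converting to PHz: f = 6.908 × 10^6 PHz ≈ 6.91 × 10^6 PHz.

6.91 × 10^6 PHz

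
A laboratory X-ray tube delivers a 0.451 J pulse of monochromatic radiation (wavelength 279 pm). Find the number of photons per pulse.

6.33 × 10^14 photons

Per-photon energy: E = 7.120 × 10^-16 J (from wavelength = 279 pm).
N = E_total / E_photon = 0.451 J / 7.120 × 10^-16 J = 6.33 × 10^14.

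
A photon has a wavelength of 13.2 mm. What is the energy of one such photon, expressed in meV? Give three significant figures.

0.0939 meV

Use h = 6.62607015·10^-34 J·s, c = 2.99792458·10^8 m/s, 1 eV = 1.602176634·10^-19 J.
First convert: λ = 13.2 mm = 0.0132 m.
For a photon E = hc/λ, so E = 1.505·10^-23 J.
Converting to meV: E = 0.09393 meV ≈ 0.0939 meV.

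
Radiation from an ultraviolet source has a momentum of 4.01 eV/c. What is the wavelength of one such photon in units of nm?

Use h = 6.62607015 × 10^-34 J·s, c = 2.99792458 × 10^8 m/s, 1 eV = 1.602176634 × 10^-19 J.
Convert to SI: p = 4.01 eV/c = 2.1431 × 10^-27 kg·m/s.
Apply λ = h/p: λ = 3.092 × 10^-7 m.
Converting to nm: λ = 309.2 nm ≈ 309 nm.

309 nm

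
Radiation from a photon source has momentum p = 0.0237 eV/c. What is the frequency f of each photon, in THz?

5.73 THz

Convert to SI: p = 0.0237 eV/c = 1.2666 × 10^-29 kg·m/s.
For a photon f = pc/h, so f = 5.731 × 10^12 Hz.
Converting to THz: f = 5.731 THz ≈ 5.73 THz.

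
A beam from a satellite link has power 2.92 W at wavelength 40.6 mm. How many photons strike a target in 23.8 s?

Total energy: E_total = P·t = 2.92 × 23.8 = 69.50 J.
Per-photon energy: E = 4.893 × 10^-24 J.
N = E_total / E_photon = 1.42 × 10^25.

1.42 × 10^25 photons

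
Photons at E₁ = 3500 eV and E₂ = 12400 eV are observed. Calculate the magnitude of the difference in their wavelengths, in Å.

2.54 Å

Using λ = hc/E: λ₁ = 3.542·10^-10 m, λ₂ = 9.999·10^-11 m.
|Δλ| = |3.542·10^-10 − 9.999·10^-11| = 2.54·10^-10 m = 2.54 Å.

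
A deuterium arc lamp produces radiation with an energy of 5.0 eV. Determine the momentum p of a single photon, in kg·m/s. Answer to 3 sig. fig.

2.67 × 10^-27 kg·m/s

(c = 2.99792458 × 10^8 m/s, 1 eV = 1.602176634 × 10^-19 J.)
First convert: E = 5.0 eV = 8.0109 × 10^-19 J.
The photon relation is p = E/c, giving p = 2.672 × 10^-27 kg·m/s.
So p ≈ 2.67 × 10^-27 kg·m/s.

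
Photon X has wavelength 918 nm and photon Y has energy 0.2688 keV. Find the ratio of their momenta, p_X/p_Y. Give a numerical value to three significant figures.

5.02 × 10^-3

p_X = 7.218 × 10^-28 kg·m/s (from wavelength = 918 nm, via p = h/λ).
p_Y = 1.437 × 10^-25 kg·m/s (from energy = 0.2688 keV, via p = E/c).
Ratio = 7.218 × 10^-28 / 1.437 × 10^-25 = 5.02 × 10^-3.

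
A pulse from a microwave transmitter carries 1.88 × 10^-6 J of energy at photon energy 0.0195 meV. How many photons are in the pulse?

Per-photon energy: E = 3.124 × 10^-24 J (from energy = 0.0195 meV).
N = E_total / E_photon = 1.88 × 10^-6 J / 3.124 × 10^-24 J = 6.02 × 10^17.

6.02 × 10^17 photons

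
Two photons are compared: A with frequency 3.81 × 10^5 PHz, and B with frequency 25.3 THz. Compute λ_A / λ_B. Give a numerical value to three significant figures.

6.64 × 10^-8

λ_A = 7.869 × 10^-13 m (from frequency = 3.81 × 10^5 PHz, via λ = c/f).
λ_B = 1.185 × 10^-5 m (from frequency = 25.3 THz, via λ = c/f).
Ratio = 7.869 × 10^-13 / 1.185 × 10^-5 = 6.64 × 10^-8.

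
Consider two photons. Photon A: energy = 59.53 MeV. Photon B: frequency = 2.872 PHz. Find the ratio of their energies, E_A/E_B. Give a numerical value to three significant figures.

E_A = 9.538 × 10^-12 J (from energy = 59.53 MeV, via E given directly).
E_B = 1.903 × 10^-18 J (from frequency = 2.872 PHz, via E = hf).
Ratio = 9.538 × 10^-12 / 1.903 × 10^-18 = 5.01 × 10^6.

5.01 × 10^6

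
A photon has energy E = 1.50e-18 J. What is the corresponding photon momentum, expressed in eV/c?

9.36 eV/c

Apply p = E/c: p = 5.003e-27 kg·m/s.
Converting to eV/c: p = 9.362 eV/c ≈ 9.36 eV/c.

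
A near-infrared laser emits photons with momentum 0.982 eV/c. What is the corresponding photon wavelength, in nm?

Convert to SI: p = 0.982 eV/c = 5.2481·10^-28 kg·m/s.
The photon relation is λ = h/p, giving λ = 1.263·10^-6 m.
Converting to nm: λ = 1263 nm ≈ 1260 nm.

1260 nm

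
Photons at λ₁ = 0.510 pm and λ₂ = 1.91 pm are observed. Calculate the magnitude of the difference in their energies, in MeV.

Using E = hc/λ: E₁ = 3.895 × 10^-13 J, E₂ = 1.040 × 10^-13 J.
|ΔE| = |3.895 × 10^-13 − 1.040 × 10^-13| = 2.85 × 10^-13 J = 1.78 MeV.

1.78 MeV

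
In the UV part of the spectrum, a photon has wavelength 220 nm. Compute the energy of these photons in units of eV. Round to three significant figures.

(h = 6.62607015e-34 J·s, c = 2.99792458e8 m/s, 1 eV = 1.602176634e-19 J.)
First convert: λ = 220 nm = 2.2e-7 m.
Since E = hc/λ for a photon, E = 9.029e-19 J.
Converting to eV: E = 5.636 eV ≈ 5.64 eV.

5.64 eV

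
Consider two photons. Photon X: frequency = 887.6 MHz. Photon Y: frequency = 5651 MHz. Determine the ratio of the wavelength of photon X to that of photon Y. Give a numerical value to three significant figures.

6.37

λ_X = 0.3378 m (from frequency = 887.6 MHz, via λ = c/f).
λ_Y = 0.05305 m (from frequency = 5651 MHz, via λ = c/f).
Ratio = 0.3378 / 0.05305 = 6.37.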